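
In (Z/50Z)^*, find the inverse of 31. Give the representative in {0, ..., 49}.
Apply the extended Euclidean algorithm to (50, 31), tracking rows (r, s, t) with s·50 + t·31 = r. Each division r_prev = q·r_cur + r_new produces the new row as (previous row) − q·(current row):
  row A: (50, 1, 0)   [1·50 + 0·31 = 50]
  row B: (31, 0, 1)   [0·50 + 1·31 = 31]
  50 = 1·31 + 19   → row C = row A − 1·row B = (19, 1, −1)   [check: 1·50 − 1·31 = 19]
  31 = 1·19 + 12   → row D = row B − 1·row C = (12, −1, 2)   [check: −1·50 + 2·31 = 12]
  19 = 1·12 + 7   → row E = row C − 1·row D = (7, 2, −3)   [check: 2·50 − 3·31 = 7]
  12 = 1·7 + 5   → row F = row D − 1·row E = (5, −3, 5)   [check: −3·50 + 5·31 = 5]
  7 = 1·5 + 2   → row G = row E − 1·row F = (2, 5, −8)   [check: 5·50 − 8·31 = 2]
  5 = 2·2 + 1   → row H = row F − 2·row G = (1, −13, 21)   [check: −13·50 + 21·31 = 1]
  2 = 2·1 + 0   → remainder 0, stop. gcd = 1 (last nonzero row H).
The gcd is 1, so 31 is invertible mod 50. The last nonzero row gives −13·50 + 21·31 = 1, so t = 21. So 31^(−1) ≡ 21 (mod 50). Verify: 31 · 21 = 651 ≡ 1 (mod 50). ✓

Final answer: 31^(−1) ≡ 21 (mod 50)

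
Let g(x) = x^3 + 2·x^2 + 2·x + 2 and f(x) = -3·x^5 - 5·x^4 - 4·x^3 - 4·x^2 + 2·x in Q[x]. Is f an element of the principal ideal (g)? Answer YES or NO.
In Q[x] the ideal (g) consists of all multiples of g, so f ∈ (g) iff g | f, i.e. iff the remainder of f on division by g is 0. Divide f by g (g is monic, so eliminate the leading term of the running remainder at each step):
  leading term -3·x^5: subtract (-3·x^2)·g(x) = -3·x^5 - 6·x^4 - 6·x^3 - 6·x^2, leaving x^4 + 2·x^3 + 2·x^2 + 2·x
  leading term x^4: subtract (x)·g(x) = x^4 + 2·x^3 + 2·x^2 + 2·x, leaving 0
The remainder is 0, so f(x) = g(x) · h(x) with h(x) = -3·x^2 + x. Hence g | f, i.e. f ∈ (g).

Final answer: YES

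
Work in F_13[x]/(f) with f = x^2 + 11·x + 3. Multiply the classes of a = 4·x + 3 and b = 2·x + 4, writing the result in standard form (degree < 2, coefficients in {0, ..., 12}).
a · b ≡ 12·x + 1 (mod f(x))

Multiply as integer polynomials: a · b = 8·x^2 + 22·x + 12. Reducing coefficients mod 13: a · b ≡ 8·x^2 + 9·x + 12. Now divide by f(x) = x^2 + 11·x + 3 in F_13[x], eliminating the leading term at each step:
  leading term 8·x^2: subtract (8)·f(x) = 8·x^2 + 10·x + 11, leaving 12·x + 1 (coefficients mod 13)
The degree is now < 2, so this is the remainder. Hence a · b ≡ 12·x + 1 in F_13[x]/(f).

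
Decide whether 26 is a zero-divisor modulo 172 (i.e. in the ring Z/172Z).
YES

gcd(26, 172) = 2 > 1, so 26 is not a unit in Z/172Z. In Z/nZ every nonzero non-unit is a zero-divisor: explicitly, take b = 172/gcd = 86 ≠ 0 (mod 172); then 26·86 = 2236 = 13·172, i.e. 26·86 ≡ 0 (mod 172). So 26 is a zero-divisor.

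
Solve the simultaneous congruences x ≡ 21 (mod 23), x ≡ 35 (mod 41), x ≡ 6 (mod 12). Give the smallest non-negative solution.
The moduli 23, 41, 12 are pairwise coprime, so by the CRT there is a unique solution mod 23·41·12 = 11316.
Solve by successive substitution. Start with x ≡ 21 (mod 23).
  Combine with x ≡ 35 (mod 41): write x = 21 + 23·t and require 21 + 23·t ≡ 35 (mod 41), i.e. 23·t ≡ 35 − 21 ≡ 14 (mod 41). Since 23^(−1) ≡ 25 (mod 41), t ≡ 25·14 ≡ 22 (mod 41). So x ≡ 21 + 23·22 = 527 (mod 943).
  Combine with x ≡ 6 (mod 12): write x = 527 + 943·t and require 527 + 943·t ≡ 6 (mod 12), i.e. 943·t ≡ 6 − 527 ≡ 7 (mod 12). Since 943^(−1) ≡ 7 (mod 12) (943 ≡ 7 (mod 12)), t ≡ 7·7 ≡ 1 (mod 12). So x ≡ 527 + 943·1 = 1470 (mod 11316).
Unique solution in [0, 11316): x = 1470.

Final answer: x ≡ 1470 (mod 11316); the representative in [0, 11316) is 1470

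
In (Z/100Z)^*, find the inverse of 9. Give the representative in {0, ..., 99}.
9^(−1) ≡ 89 (mod 100)

Apply the extended Euclidean algorithm to (100, 9), tracking rows (r, s, t) with s·100 + t·9 = r. Each division r_prev = q·r_cur + r_new produces the new row as (previous row) − q·(current row):
  row A: (100, 1, 0)   [1·100 + 0·9 = 100]
  row B: (9, 0, 1)   [0·100 + 1·9 = 9]
  100 = 11·9 + 1   → row C = row A − 11·row B = (1, 1, −11)   [check: 1·100 − 11·9 = 1]
  9 = 9·1 + 0   → remainder 0, stop. gcd = 1 (last nonzero row C).
The gcd is 1, so 9 is invertible mod 100. The last nonzero row gives 1·100 − 11·9 = 1, so t = −11. So 9^(−1) ≡ −11 ≡ 89 (mod 100). Verify: 9 · 89 = 801 ≡ 1 (mod 100). ✓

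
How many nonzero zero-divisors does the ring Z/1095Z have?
In Z/1095Z each nonzero element is either a unit (gcd with 1095 is 1) or a zero-divisor (gcd > 1). The number of units is φ(1095): factorise 1095 = 3 · 5 · 73, so φ(1095) = (3 − 1) · (5 − 1) · (73 − 1) = 2 · 4 · 72 = 576. The nonzero elements number 1095 − 1 = 1094. Hence the nonzero zero-divisors number 1094 − 576 = 518.

Final answer: Z/1095Z has 518 nonzero zero-divisors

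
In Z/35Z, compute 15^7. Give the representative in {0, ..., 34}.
15

Use repeated squaring. Binary(7) = 111. Walk through the bits of the exponent 7 left-to-right: at each bit after the leading one, square the running value, then multiply by 15 if the bit is 1 (always reducing mod 35):
  bit 1 = 1 (leading): start with 15.
  bit 2 = 1: square 15^2 = 225 ≡ 15; bit is 1, so multiply 15·15 = 225 ≡ 15 (mod 35).
  bit 3 = 1: square 15^2 = 225 ≡ 15; bit is 1, so multiply 15·15 = 225 ≡ 15 (mod 35).
Final value: 15^7 ≡ 15 (mod 35).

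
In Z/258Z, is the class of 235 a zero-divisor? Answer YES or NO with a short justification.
NO

gcd(235, 258) = 1, so 235 is a unit in Z/258Z (it has a multiplicative inverse). A unit cannot be a zero-divisor: if 235·b ≡ 0 then multiplying both sides by 235^(−1) gives b ≡ 0. So 235 is not a zero-divisor.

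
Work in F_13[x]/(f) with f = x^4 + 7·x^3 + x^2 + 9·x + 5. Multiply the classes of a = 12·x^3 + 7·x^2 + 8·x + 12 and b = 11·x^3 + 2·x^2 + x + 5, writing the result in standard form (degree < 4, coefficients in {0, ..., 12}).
Multiply as integer polynomials: a · b = 132·x^6 + 101·x^5 + 114·x^4 + 215·x^3 + 67·x^2 + 52·x + 60. Reducing coefficients mod 13: a · b ≡ 2·x^6 + 10·x^5 + 10·x^4 + 7·x^3 + 2·x^2 + 8. Now divide by f(x) = x^4 + 7·x^3 + x^2 + 9·x + 5 in F_13[x], eliminating the leading term at each step:
  leading term 2·x^6: subtract (2·x^2)·f(x) = 2·x^6 + x^5 + 2·x^4 + 5·x^3 + 10·x^2, leaving 9·x^5 + 8·x^4 + 2·x^3 + 5·x^2 + 8 (coefficients mod 13)
  leading term 9·x^5: subtract (9·x)·f(x) = 9·x^5 + 11·x^4 + 9·x^3 + 3·x^2 + 6·x, leaving 10·x^4 + 6·x^3 + 2·x^2 + 7·x + 8 (coefficients mod 13)
  leading term 10·x^4: subtract (10)·f(x) = 10·x^4 + 5·x^3 + 10·x^2 + 12·x + 11, leaving x^3 + 5·x^2 + 8·x + 10 (coefficients mod 13)
The degree is now < 4, so this is the remainder. Hence a · b ≡ x^3 + 5·x^2 + 8·x + 10 in F_13[x]/(f).

Final answer: a · b ≡ x^3 + 5·x^2 + 8·x + 10 (mod f(x))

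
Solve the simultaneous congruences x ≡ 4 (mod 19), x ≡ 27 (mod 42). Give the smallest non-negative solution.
The moduli 19, 42 are pairwise coprime, so by the CRT there is a unique solution mod 19·42 = 798.
Solve by successive substitution. Start with x ≡ 4 (mod 19).
  Combine with x ≡ 27 (mod 42): write x = 4 + 19·t and require 4 + 19·t ≡ 27 (mod 42), i.e. 19·t ≡ 27 − 4 ≡ 23 (mod 42). Since 19^(−1) ≡ 31 (mod 42), t ≡ 31·23 ≡ 41 (mod 42). So x ≡ 4 + 19·41 = 783 (mod 798).
Unique solution in [0, 798): x = 783.

Final answer: x ≡ 783 (mod 798); the representative in [0, 798) is 783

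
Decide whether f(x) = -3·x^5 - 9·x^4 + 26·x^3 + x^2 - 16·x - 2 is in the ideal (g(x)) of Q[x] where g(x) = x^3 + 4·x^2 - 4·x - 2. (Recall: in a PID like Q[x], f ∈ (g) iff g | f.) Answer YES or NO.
NO

In Q[x] the ideal (g) consists of all multiples of g, so f ∈ (g) iff g | f, i.e. iff the remainder of f on division by g is 0. Divide f by g (g is monic, so eliminate the leading term of the running remainder at each step):
  leading term -3·x^5: subtract (-3·x^2)·g(x) = -3·x^5 - 12·x^4 + 12·x^3 + 6·x^2, leaving 3·x^4 + 14·x^3 - 5·x^2 - 16·x - 2
  leading term 3·x^4: subtract (3·x)·g(x) = 3·x^4 + 12·x^3 - 12·x^2 - 6·x, leaving 2·x^3 + 7·x^2 - 10·x - 2
  leading term 2·x^3: subtract (2)·g(x) = 2·x^3 + 8·x^2 - 8·x - 4, leaving -x^2 - 2·x + 2
The remainder r(x) = -x^2 - 2·x + 2 ≠ 0 (and deg r < deg g), so g ∤ f, i.e. f ∉ (g).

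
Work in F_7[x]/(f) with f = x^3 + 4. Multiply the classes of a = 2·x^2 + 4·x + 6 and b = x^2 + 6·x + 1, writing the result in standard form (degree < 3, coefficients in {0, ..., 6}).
Multiply as integer polynomials: a · b = 2·x^4 + 16·x^3 + 32·x^2 + 40·x + 6. Reducing coefficients mod 7: a · b ≡ 2·x^4 + 2·x^3 + 4·x^2 + 5·x + 6. Now divide by f(x) = x^3 + 4 in F_7[x], eliminating the leading term at each step:
  leading term 2·x^4: subtract (2·x)·f(x) = 2·x^4 + x, leaving 2·x^3 + 4·x^2 + 4·x + 6 (coefficients mod 7)
  leading term 2·x^3: subtract (2)·f(x) = 2·x^3 + 1, leaving 4·x^2 + 4·x + 5 (coefficients mod 7)
The degree is now < 3, so this is the remainder. Hence a · b ≡ 4·x^2 + 4·x + 5 in F_7[x]/(f).

Final answer: a · b ≡ 4·x^2 + 4·x + 5 (mod f(x))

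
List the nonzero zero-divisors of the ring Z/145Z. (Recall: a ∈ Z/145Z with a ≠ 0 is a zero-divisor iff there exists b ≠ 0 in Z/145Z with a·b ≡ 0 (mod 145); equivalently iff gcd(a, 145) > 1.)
nonzero zero-divisors of Z/145Z = {5, 10, 15, 20, 25, 29, 30, 35, 40, 45, 50, 55, 58, 60, 65, 70, 75, 80, 85, 87, 90, 95, 100, 105, 110, 115, 116, 120, 125, 130, 135, 140}

An element a ∈ Z/145Z (with a ≠ 0) is a zero-divisor iff gcd(a, 145) > 1 (because a is a unit precisely when gcd(a, n) = 1, and in Z/nZ every nonzero, non-unit element is a zero-divisor). Scan a = 1, ..., 144 and keep those with gcd(a, 145) > 1:
  gcd(5, 145) = 5, gcd(10, 145) = 5, gcd(15, 145) = 5, gcd(20, 145) = 5, gcd(25, 145) = 5, gcd(29, 145) = 29, gcd(30, 145) = 5, gcd(35, 145) = 5, gcd(40, 145) = 5, gcd(45, 145) = 5, gcd(50, 145) = 5, gcd(55, 145) = 5, gcd(58, 145) = 29, gcd(60, 145) = 5, gcd(65, 145) = 5, gcd(70, 145) = 5, gcd(75, 145) = 5, gcd(80, 145) = 5, gcd(85, 145) = 5, gcd(87, 145) = 29, gcd(90, 145) = 5, gcd(95, 145) = 5, gcd(100, 145) = 5, gcd(105, 145) = 5, gcd(110, 145) = 5, gcd(115, 145) = 5, gcd(116, 145) = 29, gcd(120, 145) = 5, gcd(125, 145) = 5, gcd(130, 145) = 5, gcd(135, 145) = 5, gcd(140, 145) = 5.
All other a ∈ {1, ..., 144} have gcd(a, 145) = 1 and are units. So the nonzero zero-divisors are exactly the 32 values of a appearing in this scan.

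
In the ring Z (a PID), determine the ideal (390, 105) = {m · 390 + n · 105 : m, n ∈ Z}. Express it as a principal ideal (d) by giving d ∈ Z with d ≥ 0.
(390, 105) = (15); d = 15

In the PID Z, (a, b) is generated by gcd(a, b). Compute gcd(390, 105) with the extended Euclidean algorithm, tracking rows (r, s, t) with s·390 + t·105 = r:
  row A: (390, 1, 0)   [1·390 + 0·105 = 390]
  row B: (105, 0, 1)   [0·390 + 1·105 = 105]
  390 = 3·105 + 75   → row C = row A − 3·row B = (75, 1, −3)   [check: 1·390 − 3·105 = 75]
  105 = 1·75 + 30   → row D = row B − 1·row C = (30, −1, 4)   [check: −1·390 + 4·105 = 30]
  75 = 2·30 + 15   → row E = row C − 2·row D = (15, 3, −11)   [check: 3·390 − 11·105 = 15]
  30 = 2·15 + 0   → remainder 0, stop. gcd = 15 (last nonzero row E).
So gcd(390, 105) = 15, with Bézout identity 3·390 − 11·105 = 15. Containment (⊇): the Bézout identity exhibits 15 as an element of (390, 105), giving (15) ⊆ (390, 105). Containment (⊆): since 15 | 390 and 15 | 105 (390 = 15·26, 105 = 15·7), every Z-linear combination of 390 and 105 is divisible by 15, so (390, 105) ⊆ (15). Therefore (390, 105) = (15), d = 15.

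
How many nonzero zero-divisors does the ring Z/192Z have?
Z/192Z has 127 nonzero zero-divisors

In Z/192Z each nonzero element is either a unit (gcd with 192 is 1) or a zero-divisor (gcd > 1). The number of units is φ(192): factorise 192 = 2^6 · 3, so φ(192) = (2^6 − 2^5) · (3 − 1) = 32 · 2 = 64. The nonzero elements number 192 − 1 = 191. Hence the nonzero zero-divisors number 191 − 64 = 127.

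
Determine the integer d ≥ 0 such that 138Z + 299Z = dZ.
(138, 299) = (23); d = 23

In the PID Z, (a, b) is generated by gcd(a, b). Compute gcd(299, 138) with the extended Euclidean algorithm, tracking rows (r, s, t) with s·299 + t·138 = r:
  row A: (299, 1, 0)   [1·299 + 0·138 = 299]
  row B: (138, 0, 1)   [0·299 + 1·138 = 138]
  299 = 2·138 + 23   → row C = row A − 2·row B = (23, 1, −2)   [check: 1·299 − 2·138 = 23]
  138 = 6·23 + 0   → remainder 0, stop. gcd = 23 (last nonzero row C).
So gcd(138, 299) = 23, with Bézout identity 1·299 − 2·138 = 23. Containment (⊇): the Bézout identity exhibits 23 as an element of (138, 299), giving (23) ⊆ (138, 299). Containment (⊆): since 23 | 138 and 23 | 299 (138 = 23·6, 299 = 23·13), every Z-linear combination of 138 and 299 is divisible by 23, so (138, 299) ⊆ (23). Therefore (138, 299) = (23), d = 23.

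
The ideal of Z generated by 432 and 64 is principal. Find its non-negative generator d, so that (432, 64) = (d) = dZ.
In the PID Z, (a, b) is generated by gcd(a, b). Compute gcd(432, 64) with the extended Euclidean algorithm, tracking rows (r, s, t) with s·432 + t·64 = r:
  row A: (432, 1, 0)   [1·432 + 0·64 = 432]
  row B: (64, 0, 1)   [0·432 + 1·64 = 64]
  432 = 6·64 + 48   → row C = row A − 6·row B = (48, 1, −6)   [check: 1·432 − 6·64 = 48]
  64 = 1·48 + 16   → row D = row B − 1·row C = (16, −1, 7)   [check: −1·432 + 7·64 = 16]
  48 = 3·16 + 0   → remainder 0, stop. gcd = 16 (last nonzero row D).
So gcd(432, 64) = 16, with Bézout identity −1·432 + 7·64 = 16. Containment (⊇): the Bézout identity exhibits 16 as an element of (432, 64), giving (16) ⊆ (432, 64). Containment (⊆): since 16 | 432 and 16 | 64 (432 = 16·27, 64 = 16·4), every Z-linear combination of 432 and 64 is divisible by 16, so (432, 64) ⊆ (16). Therefore (432, 64) = (16), d = 16.

Final answer: (432, 64) = (16); d = 16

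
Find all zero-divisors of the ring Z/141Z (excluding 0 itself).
nonzero zero-divisors of Z/141Z = {3, 6, 9, 12, 15, 18, 21, 24, 27, 30, 33, 36, 39, 42, 45, 47, 48, 51, 54, 57, 60, 63, 66, 69, 72, 75, 78, 81, 84, 87, 90, 93, 94, 96, 99, 102, 105, 108, 111, 114, 117, 120, 123, 126, 129, 132, 135, 138}

An element a ∈ Z/141Z (with a ≠ 0) is a zero-divisor iff gcd(a, 141) > 1 (because a is a unit precisely when gcd(a, n) = 1, and in Z/nZ every nonzero, non-unit element is a zero-divisor). Scan a = 1, ..., 140 and keep those with gcd(a, 141) > 1:
  gcd(3, 141) = 3, gcd(6, 141) = 3, gcd(9, 141) = 3, gcd(12, 141) = 3, gcd(15, 141) = 3, gcd(18, 141) = 3, gcd(21, 141) = 3, gcd(24, 141) = 3, gcd(27, 141) = 3, gcd(30, 141) = 3, gcd(33, 141) = 3, gcd(36, 141) = 3, gcd(39, 141) = 3, gcd(42, 141) = 3, gcd(45, 141) = 3, gcd(47, 141) = 47, gcd(48, 141) = 3, gcd(51, 141) = 3, gcd(54, 141) = 3, gcd(57, 141) = 3, gcd(60, 141) = 3, gcd(63, 141) = 3, gcd(66, 141) = 3, gcd(69, 141) = 3, gcd(72, 141) = 3, gcd(75, 141) = 3, gcd(78, 141) = 3, gcd(81, 141) = 3, gcd(84, 141) = 3, gcd(87, 141) = 3, gcd(90, 141) = 3, gcd(93, 141) = 3, gcd(94, 141) = 47, gcd(96, 141) = 3, gcd(99, 141) = 3, gcd(102, 141) = 3, gcd(105, 141) = 3, gcd(108, 141) = 3, gcd(111, 141) = 3, gcd(114, 141) = 3, gcd(117, 141) = 3, gcd(120, 141) = 3, gcd(123, 141) = 3, gcd(126, 141) = 3, gcd(129, 141) = 3, gcd(132, 141) = 3, gcd(135, 141) = 3, gcd(138, 141) = 3.
All other a ∈ {1, ..., 140} have gcd(a, 141) = 1 and are units. So the nonzero zero-divisors are exactly the 48 values of a appearing in this scan.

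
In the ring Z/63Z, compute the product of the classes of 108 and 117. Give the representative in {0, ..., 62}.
Reduce the factors first: 108 ≡ 45, 117 ≡ 54 (mod 63), so 108 · 117 ≡ 45 · 54 (mod 63). 45 · 54 = 2430. Dividing by 63: 2430 = 38·63 + 36. So (108 · 117) mod 63 = 36.

Final answer: 36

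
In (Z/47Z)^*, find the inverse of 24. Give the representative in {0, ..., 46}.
Apply the extended Euclidean algorithm to (47, 24), tracking rows (r, s, t) with s·47 + t·24 = r. Each division r_prev = q·r_cur + r_new produces the new row as (previous row) − q·(current row):
  row A: (47, 1, 0)   [1·47 + 0·24 = 47]
  row B: (24, 0, 1)   [0·47 + 1·24 = 24]
  47 = 1·24 + 23   → row C = row A − 1·row B = (23, 1, −1)   [check: 1·47 − 1·24 = 23]
  24 = 1·23 + 1   → row D = row B − 1·row C = (1, −1, 2)   [check: −1·47 + 2·24 = 1]
  23 = 23·1 + 0   → remainder 0, stop. gcd = 1 (last nonzero row D).
The gcd is 1, so 24 is invertible mod 47. The last nonzero row gives −1·47 + 2·24 = 1, so t = 2. So 24^(−1) ≡ 2 (mod 47). Verify: 24 · 2 = 48 ≡ 1 (mod 47). ✓

Final answer: 24^(−1) ≡ 2 (mod 47)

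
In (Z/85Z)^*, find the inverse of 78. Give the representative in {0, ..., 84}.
Apply the extended Euclidean algorithm to (85, 78), tracking rows (r, s, t) with s·85 + t·78 = r. Each division r_prev = q·r_cur + r_new produces the new row as (previous row) − q·(current row):
  row A: (85, 1, 0)   [1·85 + 0·78 = 85]
  row B: (78, 0, 1)   [0·85 + 1·78 = 78]
  85 = 1·78 + 7   → row C = row A − 1·row B = (7, 1, −1)   [check: 1·85 − 1·78 = 7]
  78 = 11·7 + 1   → row D = row B − 11·row C = (1, −11, 12)   [check: −11·85 + 12·78 = 1]
  7 = 7·1 + 0   → remainder 0, stop. gcd = 1 (last nonzero row D).
The gcd is 1, so 78 is invertible mod 85. The last nonzero row gives −11·85 + 12·78 = 1, so t = 12. So 78^(−1) ≡ 12 (mod 85). Verify: 78 · 12 = 936 ≡ 1 (mod 85). ✓

Final answer: 78^(−1) ≡ 12 (mod 85)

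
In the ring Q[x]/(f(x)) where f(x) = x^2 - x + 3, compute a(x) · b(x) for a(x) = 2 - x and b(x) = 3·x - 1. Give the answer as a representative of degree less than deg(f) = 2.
First multiply in Q[x] without reducing: a · b = -3·x^2 + 7·x - 2. Now divide by f(x) = x^2 - x + 3, eliminating the leading term at each step:
  leading term -3·x^2: subtract (-3)·f(x) = -3·x^2 + 3·x - 9, leaving 4·x + 7
The degree is now < 2, so this is the remainder. Hence a · b ≡ 4·x + 7 in Q[x]/(f).

Final answer: a · b ≡ 4·x + 7 (mod f(x))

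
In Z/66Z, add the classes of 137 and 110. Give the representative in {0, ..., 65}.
Reduce the summands first: 137 ≡ 5, 110 ≡ 44 (mod 66), so 137 + 110 ≡ 5 + 44 (mod 66). 5 + 44 = 49; 49 = 0·66 + 49, so (137 + 110) mod 66 = 49.

Final answer: 49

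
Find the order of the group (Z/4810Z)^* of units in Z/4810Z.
(Z/4810Z)^* consists of the classes a with gcd(a, 4810) = 1, so its order is φ(4810). φ is multiplicative, with φ(p^e) = p^e − p^(e−1). Factorise 4810 = 2 · 5 · 13 · 37. Then
  φ(4810) = (2 − 1) · (5 − 1) · (13 − 1) · (37 − 1) = 1 · 4 · 12 · 36 = 1728.
Thus |(Z/4810Z)^*| = 1728.

Final answer: |(Z/4810Z)^*| = 1728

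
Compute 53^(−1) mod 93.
53^(−1) ≡ 86 (mod 93)

Apply the extended Euclidean algorithm to (93, 53), tracking rows (r, s, t) with s·93 + t·53 = r. Each division r_prev = q·r_cur + r_new produces the new row as (previous row) − q·(current row):
  row A: (93, 1, 0)   [1·93 + 0·53 = 93]
  row B: (53, 0, 1)   [0·93 + 1·53 = 53]
  93 = 1·53 + 40   → row C = row A − 1·row B = (40, 1, −1)   [check: 1·93 − 1·53 = 40]
  53 = 1·40 + 13   → row D = row B − 1·row C = (13, −1, 2)   [check: −1·93 + 2·53 = 13]
  40 = 3·13 + 1   → row E = row C − 3·row D = (1, 4, −7)   [check: 4·93 − 7·53 = 1]
  13 = 13·1 + 0   → remainder 0, stop. gcd = 1 (last nonzero row E).
The gcd is 1, so 53 is invertible mod 93. The last nonzero row gives 4·93 − 7·53 = 1, so t = −7. So 53^(−1) ≡ −7 ≡ 86 (mod 93). Verify: 53 · 86 = 4558 ≡ 1 (mod 93). ✓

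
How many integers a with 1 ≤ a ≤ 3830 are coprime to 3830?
The number of a ∈ {1, ..., 3830} with gcd(a, 3830) = 1 is by definition Euler's totient φ(3830). φ is multiplicative, with φ(p^e) = p^e − p^(e−1). Factorise 3830 = 2 · 5 · 383. Then
  φ(3830) = (2 − 1) · (5 − 1) · (383 − 1) = 1 · 4 · 382 = 1528.
So there are 1528 such integers.

Final answer: 1528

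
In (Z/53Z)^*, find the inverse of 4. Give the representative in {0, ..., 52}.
Apply the extended Euclidean algorithm to (53, 4), tracking rows (r, s, t) with s·53 + t·4 = r. Each division r_prev = q·r_cur + r_new produces the new row as (previous row) − q·(current row):
  row A: (53, 1, 0)   [1·53 + 0·4 = 53]
  row B: (4, 0, 1)   [0·53 + 1·4 = 4]
  53 = 13·4 + 1   → row C = row A − 13·row B = (1, 1, −13)   [check: 1·53 − 13·4 = 1]
  4 = 4·1 + 0   → remainder 0, stop. gcd = 1 (last nonzero row C).
The gcd is 1, so 4 is invertible mod 53. The last nonzero row gives 1·53 − 13·4 = 1, so t = −13. So 4^(−1) ≡ −13 ≡ 40 (mod 53). Verify: 4 · 40 = 160 ≡ 1 (mod 53). ✓

Final answer: 4^(−1) ≡ 40 (mod 53)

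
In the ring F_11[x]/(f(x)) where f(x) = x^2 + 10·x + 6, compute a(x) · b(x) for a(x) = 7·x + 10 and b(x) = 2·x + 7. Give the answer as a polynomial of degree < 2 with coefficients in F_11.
a · b ≡ 6·x + 8 (mod f(x))

Multiply as integer polynomials: a · b = 14·x^2 + 69·x + 70. Reducing coefficients mod 11: a · b ≡ 3·x^2 + 3·x + 4. Now divide by f(x) = x^2 + 10·x + 6 in F_11[x], eliminating the leading term at each step:
  leading term 3·x^2: subtract (3)·f(x) = 3·x^2 + 8·x + 7, leaving 6·x + 8 (coefficients mod 11)
The degree is now < 2, so this is the remainder. Hence a · b ≡ 6·x + 8 in F_11[x]/(f).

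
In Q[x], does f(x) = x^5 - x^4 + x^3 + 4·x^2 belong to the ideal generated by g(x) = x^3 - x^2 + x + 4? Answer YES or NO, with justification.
In Q[x] the ideal (g) consists of all multiples of g, so f ∈ (g) iff g | f, i.e. iff the remainder of f on division by g is 0. Divide f by g (g is monic, so eliminate the leading term of the running remainder at each step):
  leading term x^5: subtract (x^2)·g(x) = x^5 - x^4 + x^3 + 4·x^2, leaving 0
The remainder is 0, so f(x) = g(x) · h(x) with h(x) = x^2. Hence g | f, i.e. f ∈ (g).

Final answer: YES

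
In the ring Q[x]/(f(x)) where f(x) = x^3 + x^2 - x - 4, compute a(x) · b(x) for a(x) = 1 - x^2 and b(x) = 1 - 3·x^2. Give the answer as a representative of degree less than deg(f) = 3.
a · b ≡ 2·x^2 + 9·x - 11 (mod f(x))

First multiply in Q[x] without reducing: a · b = 3·x^4 - 4·x^2 + 1. Now divide by f(x) = x^3 + x^2 - x - 4, eliminating the leading term at each step:
  leading term 3·x^4: subtract (3·x)·f(x) = 3·x^4 + 3·x^3 - 3·x^2 - 12·x, leaving -3·x^3 - x^2 + 12·x + 1
  leading term -3·x^3: subtract (-3)·f(x) = -3·x^3 - 3·x^2 + 3·x + 12, leaving 2·x^2 + 9·x - 11
The degree is now < 3, so this is the remainder. Hence a · b ≡ 2·x^2 + 9·x - 11 in Q[x]/(f).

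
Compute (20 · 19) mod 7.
Reduce the factors first: 20 ≡ 6, 19 ≡ 5 (mod 7), so 20 · 19 ≡ 6 · 5 (mod 7). 6 · 5 = 30. Dividing by 7: 30 = 4·7 + 2. So (20 · 19) mod 7 = 2.

Final answer: 2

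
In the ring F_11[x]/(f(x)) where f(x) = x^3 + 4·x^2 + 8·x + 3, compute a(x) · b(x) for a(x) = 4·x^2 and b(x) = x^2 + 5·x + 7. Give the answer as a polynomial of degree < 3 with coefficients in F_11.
a · b ≡ 2·x^2 + 10 (mod f(x))

Multiply as integer polynomials: a · b = 4·x^4 + 20·x^3 + 28·x^2. Reducing coefficients mod 11: a · b ≡ 4·x^4 + 9·x^3 + 6·x^2. Now divide by f(x) = x^3 + 4·x^2 + 8·x + 3 in F_11[x], eliminating the leading term at each step:
  leading term 4·x^4: subtract (4·x)·f(x) = 4·x^4 + 5·x^3 + 10·x^2 + x, leaving 4·x^3 + 7·x^2 + 10·x (coefficients mod 11)
  leading term 4·x^3: subtract (4)·f(x) = 4·x^3 + 5·x^2 + 10·x + 1, leaving 2·x^2 + 10 (coefficients mod 11)
The degree is now < 3, so this is the remainder. Hence a · b ≡ 2·x^2 + 10 in F_11[x]/(f).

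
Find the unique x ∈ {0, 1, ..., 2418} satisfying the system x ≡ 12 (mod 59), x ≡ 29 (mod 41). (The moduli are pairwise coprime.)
x ≡ 1546 (mod 2419); the representative in [0, 2419) is 1546

The moduli 59, 41 are pairwise coprime, so by the CRT there is a unique solution mod 59·41 = 2419.
Solve by successive substitution. Start with x ≡ 12 (mod 59).
  Combine with x ≡ 29 (mod 41): write x = 12 + 59·t and require 12 + 59·t ≡ 29 (mod 41), i.e. 59·t ≡ 29 − 12 ≡ 17 (mod 41). Since 59^(−1) ≡ 16 (mod 41) (59 ≡ 18 (mod 41)), t ≡ 16·17 ≡ 26 (mod 41). So x ≡ 12 + 59·26 = 1546 (mod 2419).
Unique solution in [0, 2419): x = 1546.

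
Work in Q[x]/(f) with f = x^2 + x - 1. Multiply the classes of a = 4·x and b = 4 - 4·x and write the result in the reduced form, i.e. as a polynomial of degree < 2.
a · b ≡ 32·x - 16 (mod f(x))

First multiply in Q[x] without reducing: a · b = -16·x^2 + 16·x. Now divide by f(x) = x^2 + x - 1, eliminating the leading term at each step:
  leading term -16·x^2: subtract (-16)·f(x) = -16·x^2 - 16·x + 16, leaving 32·x - 16
The degree is now < 2, so this is the remainder. Hence a · b ≡ 32·x - 16 in Q[x]/(f).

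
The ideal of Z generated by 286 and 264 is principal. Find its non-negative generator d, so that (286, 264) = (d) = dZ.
(286, 264) = (22); d = 22

In the PID Z, (a, b) is generated by gcd(a, b). Compute gcd(286, 264) with the extended Euclidean algorithm, tracking rows (r, s, t) with s·286 + t·264 = r:
  row A: (286, 1, 0)   [1·286 + 0·264 = 286]
  row B: (264, 0, 1)   [0·286 + 1·264 = 264]
  286 = 1·264 + 22   → row C = row A − 1·row B = (22, 1, −1)   [check: 1·286 − 1·264 = 22]
  264 = 12·22 + 0   → remainder 0, stop. gcd = 22 (last nonzero row C).
So gcd(286, 264) = 22, with Bézout identity 1·286 − 1·264 = 22. Containment (⊇): the Bézout identity exhibits 22 as an element of (286, 264), giving (22) ⊆ (286, 264). Containment (⊆): since 22 | 286 and 22 | 264 (286 = 22·13, 264 = 22·12), every Z-linear combination of 286 and 264 is divisible by 22, so (286, 264) ⊆ (22). Therefore (286, 264) = (22), d = 22.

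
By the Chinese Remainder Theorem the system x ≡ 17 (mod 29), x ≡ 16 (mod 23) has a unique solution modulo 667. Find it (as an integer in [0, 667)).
The moduli 29, 23 are pairwise coprime, so by the CRT there is a unique solution mod 29·23 = 667.
Solve by successive substitution. Start with x ≡ 17 (mod 29).
  Combine with x ≡ 16 (mod 23): write x = 17 + 29·t and require 17 + 29·t ≡ 16 (mod 23), i.e. 29·t ≡ 16 − 17 ≡ 22 (mod 23). Since 29^(−1) ≡ 4 (mod 23) (29 ≡ 6 (mod 23)), t ≡ 4·22 ≡ 19 (mod 23). So x ≡ 17 + 29·19 = 568 (mod 667).
Unique solution in [0, 667): x = 568.

Final answer: x ≡ 568 (mod 667); the representative in [0, 667) is 568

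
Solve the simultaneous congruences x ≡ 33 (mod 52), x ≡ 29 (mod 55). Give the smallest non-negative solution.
The moduli 52, 55 are pairwise coprime, so by the CRT there is a unique solution mod 52·55 = 2860.
Solve by successive substitution. Start with x ≡ 33 (mod 52).
  Combine with x ≡ 29 (mod 55): write x = 33 + 52·t and require 33 + 52·t ≡ 29 (mod 55), i.e. 52·t ≡ 29 − 33 ≡ 51 (mod 55). Since 52^(−1) ≡ 18 (mod 55), t ≡ 18·51 ≡ 38 (mod 55). So x ≡ 33 + 52·38 = 2009 (mod 2860).
Unique solution in [0, 2860): x = 2009.

Final answer: x ≡ 2009 (mod 2860); the representative in [0, 2860) is 2009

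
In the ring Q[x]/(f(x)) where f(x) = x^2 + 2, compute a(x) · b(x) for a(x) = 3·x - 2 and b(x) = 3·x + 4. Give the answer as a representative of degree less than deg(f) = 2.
First multiply in Q[x] without reducing: a · b = 9·x^2 + 6·x - 8. Now divide by f(x) = x^2 + 2, eliminating the leading term at each step:
  leading term 9·x^2: subtract (9)·f(x) = 9·x^2 + 18, leaving 6·x - 26
The degree is now < 2, so this is the remainder. Hence a · b ≡ 6·x - 26 in Q[x]/(f).

Final answer: a · b ≡ 6·x - 26 (mod f(x))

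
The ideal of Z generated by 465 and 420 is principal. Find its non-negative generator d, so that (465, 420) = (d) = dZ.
(465, 420) = (15); d = 15

In the PID Z, (a, b) is generated by gcd(a, b). Compute gcd(465, 420) with the extended Euclidean algorithm, tracking rows (r, s, t) with s·465 + t·420 = r:
  row A: (465, 1, 0)   [1·465 + 0·420 = 465]
  row B: (420, 0, 1)   [0·465 + 1·420 = 420]
  465 = 1·420 + 45   → row C = row A − 1·row B = (45, 1, −1)   [check: 1·465 − 1·420 = 45]
  420 = 9·45 + 15   → row D = row B − 9·row C = (15, −9, 10)   [check: −9·465 + 10·420 = 15]
  45 = 3·15 + 0   → remainder 0, stop. gcd = 15 (last nonzero row D).
So gcd(465, 420) = 15, with Bézout identity −9·465 + 10·420 = 15. Containment (⊇): the Bézout identity exhibits 15 as an element of (465, 420), giving (15) ⊆ (465, 420). Containment (⊆): since 15 | 465 and 15 | 420 (465 = 15·31, 420 = 15·28), every Z-linear combination of 465 and 420 is divisible by 15, so (465, 420) ⊆ (15). Therefore (465, 420) = (15), d = 15.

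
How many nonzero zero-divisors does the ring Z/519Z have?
Z/519Z has 174 nonzero zero-divisors

In Z/519Z each nonzero element is either a unit (gcd with 519 is 1) or a zero-divisor (gcd > 1). The number of units is φ(519): factorise 519 = 3 · 173, so φ(519) = (3 − 1) · (173 − 1) = 2 · 172 = 344. The nonzero elements number 519 − 1 = 518. Hence the nonzero zero-divisors number 518 − 344 = 174.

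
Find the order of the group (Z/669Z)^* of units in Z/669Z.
(Z/669Z)^* consists of the classes a with gcd(a, 669) = 1, so its order is φ(669). φ is multiplicative, with φ(p^e) = p^e − p^(e−1). Factorise 669 = 3 · 223. Then
  φ(669) = (3 − 1) · (223 − 1) = 2 · 222 = 444.
Thus |(Z/669Z)^*| = 444.

Final answer: |(Z/669Z)^*| = 444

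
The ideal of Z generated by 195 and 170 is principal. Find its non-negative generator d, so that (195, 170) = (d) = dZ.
In the PID Z, (a, b) is generated by gcd(a, b). Compute gcd(195, 170) with the extended Euclidean algorithm, tracking rows (r, s, t) with s·195 + t·170 = r:
  row A: (195, 1, 0)   [1·195 + 0·170 = 195]
  row B: (170, 0, 1)   [0·195 + 1·170 = 170]
  195 = 1·170 + 25   → row C = row A − 1·row B = (25, 1, −1)   [check: 1·195 − 1·170 = 25]
  170 = 6·25 + 20   → row D = row B − 6·row C = (20, −6, 7)   [check: −6·195 + 7·170 = 20]
  25 = 1·20 + 5   → row E = row C − 1·row D = (5, 7, −8)   [check: 7·195 − 8·170 = 5]
  20 = 4·5 + 0   → remainder 0, stop. gcd = 5 (last nonzero row E).
So gcd(195, 170) = 5, with Bézout identity 7·195 − 8·170 = 5. Containment (⊇): the Bézout identity exhibits 5 as an element of (195, 170), giving (5) ⊆ (195, 170). Containment (⊆): since 5 | 195 and 5 | 170 (195 = 5·39, 170 = 5·34), every Z-linear combination of 195 and 170 is divisible by 5, so (195, 170) ⊆ (5). Therefore (195, 170) = (5), d = 5.

Final answer: (195, 170) = (5); d = 5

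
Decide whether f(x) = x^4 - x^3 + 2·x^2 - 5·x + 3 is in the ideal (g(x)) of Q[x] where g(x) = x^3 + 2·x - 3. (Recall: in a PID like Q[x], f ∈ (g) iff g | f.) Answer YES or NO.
YES

In Q[x] the ideal (g) consists of all multiples of g, so f ∈ (g) iff g | f, i.e. iff the remainder of f on division by g is 0. Divide f by g (g is monic, so eliminate the leading term of the running remainder at each step):
  leading term x^4: subtract (x)·g(x) = x^4 + 2·x^2 - 3·x, leaving -x^3 - 2·x + 3
  leading term -x^3: subtract (-1)·g(x) = -x^3 - 2·x + 3, leaving 0
The remainder is 0, so f(x) = g(x) · h(x) with h(x) = x - 1. Hence g | f, i.e. f ∈ (g).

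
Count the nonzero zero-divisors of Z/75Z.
In Z/75Z each nonzero element is either a unit (gcd with 75 is 1) or a zero-divisor (gcd > 1). The number of units is φ(75): factorise 75 = 3 · 5^2, so φ(75) = (3 − 1) · (5^2 − 5^1) = 2 · 20 = 40. The nonzero elements number 75 − 1 = 74. Hence the nonzero zero-divisors number 74 − 40 = 34.

Final answer: Z/75Z has 34 nonzero zero-divisors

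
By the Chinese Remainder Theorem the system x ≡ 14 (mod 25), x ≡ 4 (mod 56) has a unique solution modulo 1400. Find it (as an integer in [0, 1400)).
The moduli 25, 56 are pairwise coprime, so by the CRT there is a unique solution mod 25·56 = 1400.
Solve by successive substitution. Start with x ≡ 14 (mod 25).
  Combine with x ≡ 4 (mod 56): write x = 14 + 25·t and require 14 + 25·t ≡ 4 (mod 56), i.e. 25·t ≡ 4 − 14 ≡ 46 (mod 56). Since 25^(−1) ≡ 9 (mod 56), t ≡ 9·46 ≡ 22 (mod 56). So x ≡ 14 + 25·22 = 564 (mod 1400).
Unique solution in [0, 1400): x = 564.

Final answer: x ≡ 564 (mod 1400); the representative in [0, 1400) is 564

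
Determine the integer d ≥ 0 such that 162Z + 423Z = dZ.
In the PID Z, (a, b) is generated by gcd(a, b). Compute gcd(423, 162) with the extended Euclidean algorithm, tracking rows (r, s, t) with s·423 + t·162 = r:
  row A: (423, 1, 0)   [1·423 + 0·162 = 423]
  row B: (162, 0, 1)   [0·423 + 1·162 = 162]
  423 = 2·162 + 99   → row C = row A − 2·row B = (99, 1, −2)   [check: 1·423 − 2·162 = 99]
  162 = 1·99 + 63   → row D = row B − 1·row C = (63, −1, 3)   [check: −1·423 + 3·162 = 63]
  99 = 1·63 + 36   → row E = row C − 1·row D = (36, 2, −5)   [check: 2·423 − 5·162 = 36]
  63 = 1·36 + 27   → row F = row D − 1·row E = (27, −3, 8)   [check: −3·423 + 8·162 = 27]
  36 = 1·27 + 9   → row G = row E − 1·row F = (9, 5, −13)   [check: 5·423 − 13·162 = 9]
  27 = 3·9 + 0   → remainder 0, stop. gcd = 9 (last nonzero row G).
So gcd(162, 423) = 9, with Bézout identity 5·423 − 13·162 = 9. Containment (⊇): the Bézout identity exhibits 9 as an element of (162, 423), giving (9) ⊆ (162, 423). Containment (⊆): since 9 | 162 and 9 | 423 (162 = 9·18, 423 = 9·47), every Z-linear combination of 162 and 423 is divisible by 9, so (162, 423) ⊆ (9). Therefore (162, 423) = (9), d = 9.

Final answer: (162, 423) = (9); d = 9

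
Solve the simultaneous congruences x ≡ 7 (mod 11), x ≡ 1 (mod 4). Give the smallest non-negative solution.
The moduli 11, 4 are pairwise coprime, so by the CRT there is a unique solution mod 11·4 = 44.
Solve by successive substitution. Start with x ≡ 7 (mod 11).
  Combine with x ≡ 1 (mod 4): write x = 7 + 11·t and require 7 + 11·t ≡ 1 (mod 4), i.e. 11·t ≡ 1 − 7 ≡ 2 (mod 4). Since 11^(−1) ≡ 3 (mod 4) (11 ≡ 3 (mod 4)), t ≡ 3·2 ≡ 2 (mod 4). So x ≡ 7 + 11·2 = 29 (mod 44).
Unique solution in [0, 44): x = 29.

Final answer: x ≡ 29 (mod 44); the representative in [0, 44) is 29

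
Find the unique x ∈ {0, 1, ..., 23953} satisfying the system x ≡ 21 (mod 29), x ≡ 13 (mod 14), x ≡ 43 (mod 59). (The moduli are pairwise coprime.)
x ≡ 19277 (mod 23954); the representative in [0, 23954) is 19277

The moduli 29, 14, 59 are pairwise coprime, so by the CRT there is a unique solution mod 29·14·59 = 23954.
Solve by successive substitution. Start with x ≡ 21 (mod 29).
  Combine with x ≡ 13 (mod 14): write x = 21 + 29·t and require 21 + 29·t ≡ 13 (mod 14), i.e. 29·t ≡ 13 − 21 ≡ 6 (mod 14). Since 29^(−1) ≡ 1 (mod 14) (29 ≡ 1 (mod 14)), t ≡ 1·6 ≡ 6 (mod 14). So x ≡ 21 + 29·6 = 195 (mod 406).
  Combine with x ≡ 43 (mod 59): write x = 195 + 406·t and require 195 + 406·t ≡ 43 (mod 59), i.e. 406·t ≡ 43 − 195 ≡ 25 (mod 59). Since 406^(−1) ≡ 42 (mod 59) (406 ≡ 52 (mod 59)), t ≡ 42·25 ≡ 47 (mod 59). So x ≡ 195 + 406·47 = 19277 (mod 23954).
Unique solution in [0, 23954): x = 19277.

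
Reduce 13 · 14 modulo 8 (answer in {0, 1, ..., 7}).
6

Reduce the factors first: 13 ≡ 5, 14 ≡ 6 (mod 8), so 13 · 14 ≡ 5 · 6 (mod 8). 5 · 6 = 30. Dividing by 8: 30 = 3·8 + 6. So (13 · 14) mod 8 = 6.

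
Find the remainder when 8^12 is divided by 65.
Use repeated squaring. Binary(12) = 1100. Walk through the bits of the exponent 12 left-to-right: at each bit after the leading one, square the running value, then multiply by 8 if the bit is 1 (always reducing mod 65):
  bit 1 = 1 (leading): start with 8.
  bit 2 = 1: square 8^2 = 64; bit is 1, so multiply 64·8 = 512 ≡ 57 (mod 65).
  bit 3 = 0: square 57^2 = 3249 ≡ 64 (mod 65).
  bit 4 = 0: square 64^2 = 4096 ≡ 1 (mod 65).
Final value: 8^12 ≡ 1 (mod 65).

Final answer: 1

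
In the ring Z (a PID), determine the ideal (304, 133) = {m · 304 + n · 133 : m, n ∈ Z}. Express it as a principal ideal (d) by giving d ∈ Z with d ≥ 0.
In the PID Z, (a, b) is generated by gcd(a, b). Compute gcd(304, 133) with the extended Euclidean algorithm, tracking rows (r, s, t) with s·304 + t·133 = r:
  row A: (304, 1, 0)   [1·304 + 0·133 = 304]
  row B: (133, 0, 1)   [0·304 + 1·133 = 133]
  304 = 2·133 + 38   → row C = row A − 2·row B = (38, 1, −2)   [check: 1·304 − 2·133 = 38]
  133 = 3·38 + 19   → row D = row B − 3·row C = (19, −3, 7)   [check: −3·304 + 7·133 = 19]
  38 = 2·19 + 0   → remainder 0, stop. gcd = 19 (last nonzero row D).
So gcd(304, 133) = 19, with Bézout identity −3·304 + 7·133 = 19. Containment (⊇): the Bézout identity exhibits 19 as an element of (304, 133), giving (19) ⊆ (304, 133). Containment (⊆): since 19 | 304 and 19 | 133 (304 = 19·16, 133 = 19·7), every Z-linear combination of 304 and 133 is divisible by 19, so (304, 133) ⊆ (19). Therefore (304, 133) = (19), d = 19.

Final answer: (304, 133) = (19); d = 19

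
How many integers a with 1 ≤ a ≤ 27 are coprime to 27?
The number of a ∈ {1, ..., 27} with gcd(a, 27) = 1 is by definition Euler's totient φ(27). φ is multiplicative, with φ(p^e) = p^e − p^(e−1). Factorise 27 = 3^3. Then
  φ(27) = (3^3 − 3^2) = 18 = 18.
So there are 18 such integers.

Final answer: 18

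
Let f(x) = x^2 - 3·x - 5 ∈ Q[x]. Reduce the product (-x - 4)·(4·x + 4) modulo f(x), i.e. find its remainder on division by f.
First multiply in Q[x] without reducing: a · b = -4·x^2 - 20·x - 16. Now divide by f(x) = x^2 - 3·x - 5, eliminating the leading term at each step:
  leading term -4·x^2: subtract (-4)·f(x) = -4·x^2 + 12·x + 20, leaving -32·x - 36
The degree is now < 2, so this is the remainder. Hence a · b ≡ -32·x - 36 in Q[x]/(f).

Final answer: a · b ≡ -32·x - 36 (mod f(x))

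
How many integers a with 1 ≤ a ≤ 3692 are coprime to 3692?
The number of a ∈ {1, ..., 3692} with gcd(a, 3692) = 1 is by definition Euler's totient φ(3692). φ is multiplicative, with φ(p^e) = p^e − p^(e−1). Factorise 3692 = 2^2 · 13 · 71. Then
  φ(3692) = (2^2 − 2^1) · (13 − 1) · (71 − 1) = 2 · 12 · 70 = 1680.
So there are 1680 such integers.

Final answer: 1680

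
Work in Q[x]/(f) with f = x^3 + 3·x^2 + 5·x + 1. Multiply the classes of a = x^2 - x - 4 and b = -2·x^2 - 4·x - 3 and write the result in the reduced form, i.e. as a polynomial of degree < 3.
First multiply in Q[x] without reducing: a · b = -2·x^4 - 2·x^3 + 9·x^2 + 19·x + 12. Now divide by f(x) = x^3 + 3·x^2 + 5·x + 1, eliminating the leading term at each step:
  leading term -2·x^4: subtract (-2·x)·f(x) = -2·x^4 - 6·x^3 - 10·x^2 - 2·x, leaving 4·x^3 + 19·x^2 + 21·x + 12
  leading term 4·x^3: subtract (4)·f(x) = 4·x^3 + 12·x^2 + 20·x + 4, leaving 7·x^2 + x + 8
The degree is now < 3, so this is the remainder. Hence a · b ≡ 7·x^2 + x + 8 in Q[x]/(f).

Final answer: a · b ≡ 7·x^2 + x + 8 (mod f(x))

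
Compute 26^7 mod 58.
46

Use repeated squaring. Binary(7) = 111. Walk through the bits of the exponent 7 left-to-right: at each bit after the leading one, square the running value, then multiply by 26 if the bit is 1 (always reducing mod 58):
  bit 1 = 1 (leading): start with 26.
  bit 2 = 1: square 26^2 = 676 ≡ 38; bit is 1, so multiply 38·26 = 988 ≡ 2 (mod 58).
  bit 3 = 1: square 2^2 = 4; bit is 1, so multiply 4·26 = 104 ≡ 46 (mod 58).
Final value: 26^7 ≡ 46 (mod 58).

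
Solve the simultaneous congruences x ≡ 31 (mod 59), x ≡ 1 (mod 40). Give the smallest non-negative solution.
x ≡ 1801 (mod 2360); the representative in [0, 2360) is 1801

The moduli 59, 40 are pairwise coprime, so by the CRT there is a unique solution mod 59·40 = 2360.
Solve by successive substitution. Start with x ≡ 31 (mod 59).
  Combine with x ≡ 1 (mod 40): write x = 31 + 59·t and require 31 + 59·t ≡ 1 (mod 40), i.e. 59·t ≡ 1 − 31 ≡ 10 (mod 40). Since 59^(−1) ≡ 19 (mod 40) (59 ≡ 19 (mod 40)), t ≡ 19·10 ≡ 30 (mod 40). So x ≡ 31 + 59·30 = 1801 (mod 2360).
Unique solution in [0, 2360): x = 1801.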